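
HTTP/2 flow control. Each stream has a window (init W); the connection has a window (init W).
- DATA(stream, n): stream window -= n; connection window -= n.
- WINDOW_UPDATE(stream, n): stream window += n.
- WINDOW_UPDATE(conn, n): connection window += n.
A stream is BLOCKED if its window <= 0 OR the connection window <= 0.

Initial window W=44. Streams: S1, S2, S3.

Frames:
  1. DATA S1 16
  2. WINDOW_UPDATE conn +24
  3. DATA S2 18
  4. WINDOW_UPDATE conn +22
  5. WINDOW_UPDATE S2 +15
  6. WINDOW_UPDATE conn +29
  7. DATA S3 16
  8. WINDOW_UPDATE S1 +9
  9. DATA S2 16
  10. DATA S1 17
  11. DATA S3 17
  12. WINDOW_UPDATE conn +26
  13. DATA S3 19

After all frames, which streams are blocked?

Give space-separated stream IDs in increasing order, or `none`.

Op 1: conn=28 S1=28 S2=44 S3=44 blocked=[]
Op 2: conn=52 S1=28 S2=44 S3=44 blocked=[]
Op 3: conn=34 S1=28 S2=26 S3=44 blocked=[]
Op 4: conn=56 S1=28 S2=26 S3=44 blocked=[]
Op 5: conn=56 S1=28 S2=41 S3=44 blocked=[]
Op 6: conn=85 S1=28 S2=41 S3=44 blocked=[]
Op 7: conn=69 S1=28 S2=41 S3=28 blocked=[]
Op 8: conn=69 S1=37 S2=41 S3=28 blocked=[]
Op 9: conn=53 S1=37 S2=25 S3=28 blocked=[]
Op 10: conn=36 S1=20 S2=25 S3=28 blocked=[]
Op 11: conn=19 S1=20 S2=25 S3=11 blocked=[]
Op 12: conn=45 S1=20 S2=25 S3=11 blocked=[]
Op 13: conn=26 S1=20 S2=25 S3=-8 blocked=[3]

Answer: S3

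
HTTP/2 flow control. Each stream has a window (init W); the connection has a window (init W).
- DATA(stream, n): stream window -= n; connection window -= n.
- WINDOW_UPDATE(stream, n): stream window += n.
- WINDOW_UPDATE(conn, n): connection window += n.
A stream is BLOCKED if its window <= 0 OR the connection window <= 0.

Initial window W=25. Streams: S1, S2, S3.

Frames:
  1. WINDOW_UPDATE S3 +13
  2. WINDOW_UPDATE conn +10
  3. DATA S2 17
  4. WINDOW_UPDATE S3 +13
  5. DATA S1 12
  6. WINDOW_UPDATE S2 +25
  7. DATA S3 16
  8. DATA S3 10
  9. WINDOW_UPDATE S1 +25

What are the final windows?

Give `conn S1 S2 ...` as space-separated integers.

Op 1: conn=25 S1=25 S2=25 S3=38 blocked=[]
Op 2: conn=35 S1=25 S2=25 S3=38 blocked=[]
Op 3: conn=18 S1=25 S2=8 S3=38 blocked=[]
Op 4: conn=18 S1=25 S2=8 S3=51 blocked=[]
Op 5: conn=6 S1=13 S2=8 S3=51 blocked=[]
Op 6: conn=6 S1=13 S2=33 S3=51 blocked=[]
Op 7: conn=-10 S1=13 S2=33 S3=35 blocked=[1, 2, 3]
Op 8: conn=-20 S1=13 S2=33 S3=25 blocked=[1, 2, 3]
Op 9: conn=-20 S1=38 S2=33 S3=25 blocked=[1, 2, 3]

Answer: -20 38 33 25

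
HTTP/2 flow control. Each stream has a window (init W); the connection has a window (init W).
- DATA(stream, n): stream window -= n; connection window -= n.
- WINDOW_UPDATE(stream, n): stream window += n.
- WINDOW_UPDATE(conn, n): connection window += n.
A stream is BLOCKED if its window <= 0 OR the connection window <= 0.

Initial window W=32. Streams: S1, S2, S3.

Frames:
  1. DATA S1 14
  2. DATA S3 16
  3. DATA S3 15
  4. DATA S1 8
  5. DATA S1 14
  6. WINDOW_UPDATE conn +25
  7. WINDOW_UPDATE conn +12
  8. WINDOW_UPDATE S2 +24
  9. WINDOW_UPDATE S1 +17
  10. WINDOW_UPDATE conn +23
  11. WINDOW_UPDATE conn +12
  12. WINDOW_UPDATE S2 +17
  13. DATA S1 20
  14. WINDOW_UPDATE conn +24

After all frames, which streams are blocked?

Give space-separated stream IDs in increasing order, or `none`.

Answer: S1

Derivation:
Op 1: conn=18 S1=18 S2=32 S3=32 blocked=[]
Op 2: conn=2 S1=18 S2=32 S3=16 blocked=[]
Op 3: conn=-13 S1=18 S2=32 S3=1 blocked=[1, 2, 3]
Op 4: conn=-21 S1=10 S2=32 S3=1 blocked=[1, 2, 3]
Op 5: conn=-35 S1=-4 S2=32 S3=1 blocked=[1, 2, 3]
Op 6: conn=-10 S1=-4 S2=32 S3=1 blocked=[1, 2, 3]
Op 7: conn=2 S1=-4 S2=32 S3=1 blocked=[1]
Op 8: conn=2 S1=-4 S2=56 S3=1 blocked=[1]
Op 9: conn=2 S1=13 S2=56 S3=1 blocked=[]
Op 10: conn=25 S1=13 S2=56 S3=1 blocked=[]
Op 11: conn=37 S1=13 S2=56 S3=1 blocked=[]
Op 12: conn=37 S1=13 S2=73 S3=1 blocked=[]
Op 13: conn=17 S1=-7 S2=73 S3=1 blocked=[1]
Op 14: conn=41 S1=-7 S2=73 S3=1 blocked=[1]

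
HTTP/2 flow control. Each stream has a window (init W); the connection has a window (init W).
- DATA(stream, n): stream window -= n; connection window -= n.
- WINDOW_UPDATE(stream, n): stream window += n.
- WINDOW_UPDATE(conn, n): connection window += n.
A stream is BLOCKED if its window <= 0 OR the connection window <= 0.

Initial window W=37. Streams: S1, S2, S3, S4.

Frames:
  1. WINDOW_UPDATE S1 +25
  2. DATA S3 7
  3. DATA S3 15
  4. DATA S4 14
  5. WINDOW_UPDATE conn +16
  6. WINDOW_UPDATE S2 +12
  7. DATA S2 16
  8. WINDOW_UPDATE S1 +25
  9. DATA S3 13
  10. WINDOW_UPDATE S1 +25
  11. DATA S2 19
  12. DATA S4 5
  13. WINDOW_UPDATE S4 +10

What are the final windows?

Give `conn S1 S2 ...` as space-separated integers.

Op 1: conn=37 S1=62 S2=37 S3=37 S4=37 blocked=[]
Op 2: conn=30 S1=62 S2=37 S3=30 S4=37 blocked=[]
Op 3: conn=15 S1=62 S2=37 S3=15 S4=37 blocked=[]
Op 4: conn=1 S1=62 S2=37 S3=15 S4=23 blocked=[]
Op 5: conn=17 S1=62 S2=37 S3=15 S4=23 blocked=[]
Op 6: conn=17 S1=62 S2=49 S3=15 S4=23 blocked=[]
Op 7: conn=1 S1=62 S2=33 S3=15 S4=23 blocked=[]
Op 8: conn=1 S1=87 S2=33 S3=15 S4=23 blocked=[]
Op 9: conn=-12 S1=87 S2=33 S3=2 S4=23 blocked=[1, 2, 3, 4]
Op 10: conn=-12 S1=112 S2=33 S3=2 S4=23 blocked=[1, 2, 3, 4]
Op 11: conn=-31 S1=112 S2=14 S3=2 S4=23 blocked=[1, 2, 3, 4]
Op 12: conn=-36 S1=112 S2=14 S3=2 S4=18 blocked=[1, 2, 3, 4]
Op 13: conn=-36 S1=112 S2=14 S3=2 S4=28 blocked=[1, 2, 3, 4]

Answer: -36 112 14 2 28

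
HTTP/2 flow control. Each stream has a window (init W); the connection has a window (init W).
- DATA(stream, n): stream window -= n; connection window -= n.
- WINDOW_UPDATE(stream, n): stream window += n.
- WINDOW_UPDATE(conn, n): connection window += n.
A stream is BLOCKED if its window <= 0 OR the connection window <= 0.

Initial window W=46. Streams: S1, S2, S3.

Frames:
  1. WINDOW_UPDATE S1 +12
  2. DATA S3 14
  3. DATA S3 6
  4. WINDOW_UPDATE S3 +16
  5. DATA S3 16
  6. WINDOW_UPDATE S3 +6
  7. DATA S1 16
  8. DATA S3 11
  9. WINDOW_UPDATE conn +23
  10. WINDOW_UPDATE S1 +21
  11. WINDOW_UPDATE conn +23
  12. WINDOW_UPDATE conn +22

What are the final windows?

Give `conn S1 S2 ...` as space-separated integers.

Op 1: conn=46 S1=58 S2=46 S3=46 blocked=[]
Op 2: conn=32 S1=58 S2=46 S3=32 blocked=[]
Op 3: conn=26 S1=58 S2=46 S3=26 blocked=[]
Op 4: conn=26 S1=58 S2=46 S3=42 blocked=[]
Op 5: conn=10 S1=58 S2=46 S3=26 blocked=[]
Op 6: conn=10 S1=58 S2=46 S3=32 blocked=[]
Op 7: conn=-6 S1=42 S2=46 S3=32 blocked=[1, 2, 3]
Op 8: conn=-17 S1=42 S2=46 S3=21 blocked=[1, 2, 3]
Op 9: conn=6 S1=42 S2=46 S3=21 blocked=[]
Op 10: conn=6 S1=63 S2=46 S3=21 blocked=[]
Op 11: conn=29 S1=63 S2=46 S3=21 blocked=[]
Op 12: conn=51 S1=63 S2=46 S3=21 blocked=[]

Answer: 51 63 46 21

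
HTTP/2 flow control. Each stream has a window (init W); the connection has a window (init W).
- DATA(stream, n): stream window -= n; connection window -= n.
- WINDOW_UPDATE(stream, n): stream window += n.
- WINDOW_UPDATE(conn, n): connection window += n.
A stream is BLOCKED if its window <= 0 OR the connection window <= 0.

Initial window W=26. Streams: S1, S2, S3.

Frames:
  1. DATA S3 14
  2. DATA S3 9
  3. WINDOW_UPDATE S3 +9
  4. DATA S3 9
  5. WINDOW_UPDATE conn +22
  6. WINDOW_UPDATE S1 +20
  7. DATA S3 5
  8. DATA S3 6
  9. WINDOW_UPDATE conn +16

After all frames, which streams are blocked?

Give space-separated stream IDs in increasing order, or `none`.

Answer: S3

Derivation:
Op 1: conn=12 S1=26 S2=26 S3=12 blocked=[]
Op 2: conn=3 S1=26 S2=26 S3=3 blocked=[]
Op 3: conn=3 S1=26 S2=26 S3=12 blocked=[]
Op 4: conn=-6 S1=26 S2=26 S3=3 blocked=[1, 2, 3]
Op 5: conn=16 S1=26 S2=26 S3=3 blocked=[]
Op 6: conn=16 S1=46 S2=26 S3=3 blocked=[]
Op 7: conn=11 S1=46 S2=26 S3=-2 blocked=[3]
Op 8: conn=5 S1=46 S2=26 S3=-8 blocked=[3]
Op 9: conn=21 S1=46 S2=26 S3=-8 blocked=[3]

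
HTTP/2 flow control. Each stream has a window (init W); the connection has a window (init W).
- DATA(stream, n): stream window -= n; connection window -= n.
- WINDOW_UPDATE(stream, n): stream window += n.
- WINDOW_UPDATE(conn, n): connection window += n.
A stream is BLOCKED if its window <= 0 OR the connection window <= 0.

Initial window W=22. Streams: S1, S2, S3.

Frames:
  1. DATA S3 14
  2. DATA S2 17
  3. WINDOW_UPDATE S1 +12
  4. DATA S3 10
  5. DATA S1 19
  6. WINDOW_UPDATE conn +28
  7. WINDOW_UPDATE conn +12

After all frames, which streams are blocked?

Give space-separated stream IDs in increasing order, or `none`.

Answer: S3

Derivation:
Op 1: conn=8 S1=22 S2=22 S3=8 blocked=[]
Op 2: conn=-9 S1=22 S2=5 S3=8 blocked=[1, 2, 3]
Op 3: conn=-9 S1=34 S2=5 S3=8 blocked=[1, 2, 3]
Op 4: conn=-19 S1=34 S2=5 S3=-2 blocked=[1, 2, 3]
Op 5: conn=-38 S1=15 S2=5 S3=-2 blocked=[1, 2, 3]
Op 6: conn=-10 S1=15 S2=5 S3=-2 blocked=[1, 2, 3]
Op 7: conn=2 S1=15 S2=5 S3=-2 blocked=[3]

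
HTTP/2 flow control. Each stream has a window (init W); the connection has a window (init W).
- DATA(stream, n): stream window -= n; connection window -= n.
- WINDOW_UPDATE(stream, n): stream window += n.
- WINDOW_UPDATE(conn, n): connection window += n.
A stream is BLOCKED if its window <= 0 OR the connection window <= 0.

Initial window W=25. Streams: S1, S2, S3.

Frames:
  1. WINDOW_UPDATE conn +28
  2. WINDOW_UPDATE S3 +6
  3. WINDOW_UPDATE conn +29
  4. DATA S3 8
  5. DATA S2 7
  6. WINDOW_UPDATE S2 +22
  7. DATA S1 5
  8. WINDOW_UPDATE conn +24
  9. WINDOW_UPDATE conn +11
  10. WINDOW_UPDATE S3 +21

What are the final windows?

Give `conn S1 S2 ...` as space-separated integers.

Op 1: conn=53 S1=25 S2=25 S3=25 blocked=[]
Op 2: conn=53 S1=25 S2=25 S3=31 blocked=[]
Op 3: conn=82 S1=25 S2=25 S3=31 blocked=[]
Op 4: conn=74 S1=25 S2=25 S3=23 blocked=[]
Op 5: conn=67 S1=25 S2=18 S3=23 blocked=[]
Op 6: conn=67 S1=25 S2=40 S3=23 blocked=[]
Op 7: conn=62 S1=20 S2=40 S3=23 blocked=[]
Op 8: conn=86 S1=20 S2=40 S3=23 blocked=[]
Op 9: conn=97 S1=20 S2=40 S3=23 blocked=[]
Op 10: conn=97 S1=20 S2=40 S3=44 blocked=[]

Answer: 97 20 40 44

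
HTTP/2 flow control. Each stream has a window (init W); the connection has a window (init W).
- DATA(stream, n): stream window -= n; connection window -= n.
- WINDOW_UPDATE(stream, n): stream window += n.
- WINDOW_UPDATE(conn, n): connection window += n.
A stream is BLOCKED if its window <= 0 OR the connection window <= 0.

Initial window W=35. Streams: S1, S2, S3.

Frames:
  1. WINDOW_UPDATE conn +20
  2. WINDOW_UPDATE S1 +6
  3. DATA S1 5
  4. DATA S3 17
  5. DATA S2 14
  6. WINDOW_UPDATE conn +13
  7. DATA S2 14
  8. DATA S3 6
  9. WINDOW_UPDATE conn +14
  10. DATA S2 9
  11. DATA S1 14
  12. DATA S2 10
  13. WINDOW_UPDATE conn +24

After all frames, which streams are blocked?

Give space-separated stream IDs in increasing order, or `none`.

Op 1: conn=55 S1=35 S2=35 S3=35 blocked=[]
Op 2: conn=55 S1=41 S2=35 S3=35 blocked=[]
Op 3: conn=50 S1=36 S2=35 S3=35 blocked=[]
Op 4: conn=33 S1=36 S2=35 S3=18 blocked=[]
Op 5: conn=19 S1=36 S2=21 S3=18 blocked=[]
Op 6: conn=32 S1=36 S2=21 S3=18 blocked=[]
Op 7: conn=18 S1=36 S2=7 S3=18 blocked=[]
Op 8: conn=12 S1=36 S2=7 S3=12 blocked=[]
Op 9: conn=26 S1=36 S2=7 S3=12 blocked=[]
Op 10: conn=17 S1=36 S2=-2 S3=12 blocked=[2]
Op 11: conn=3 S1=22 S2=-2 S3=12 blocked=[2]
Op 12: conn=-7 S1=22 S2=-12 S3=12 blocked=[1, 2, 3]
Op 13: conn=17 S1=22 S2=-12 S3=12 blocked=[2]

Answer: S2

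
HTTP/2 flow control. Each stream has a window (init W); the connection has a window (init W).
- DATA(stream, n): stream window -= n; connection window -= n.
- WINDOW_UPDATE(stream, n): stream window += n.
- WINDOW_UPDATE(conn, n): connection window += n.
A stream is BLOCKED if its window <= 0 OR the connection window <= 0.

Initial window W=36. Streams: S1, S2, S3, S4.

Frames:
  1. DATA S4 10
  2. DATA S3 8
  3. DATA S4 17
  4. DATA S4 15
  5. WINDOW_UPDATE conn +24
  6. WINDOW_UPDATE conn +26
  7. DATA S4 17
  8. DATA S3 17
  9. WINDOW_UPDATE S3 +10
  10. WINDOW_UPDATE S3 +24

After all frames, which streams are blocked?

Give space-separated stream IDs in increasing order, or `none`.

Answer: S4

Derivation:
Op 1: conn=26 S1=36 S2=36 S3=36 S4=26 blocked=[]
Op 2: conn=18 S1=36 S2=36 S3=28 S4=26 blocked=[]
Op 3: conn=1 S1=36 S2=36 S3=28 S4=9 blocked=[]
Op 4: conn=-14 S1=36 S2=36 S3=28 S4=-6 blocked=[1, 2, 3, 4]
Op 5: conn=10 S1=36 S2=36 S3=28 S4=-6 blocked=[4]
Op 6: conn=36 S1=36 S2=36 S3=28 S4=-6 blocked=[4]
Op 7: conn=19 S1=36 S2=36 S3=28 S4=-23 blocked=[4]
Op 8: conn=2 S1=36 S2=36 S3=11 S4=-23 blocked=[4]
Op 9: conn=2 S1=36 S2=36 S3=21 S4=-23 blocked=[4]
Op 10: conn=2 S1=36 S2=36 S3=45 S4=-23 blocked=[4]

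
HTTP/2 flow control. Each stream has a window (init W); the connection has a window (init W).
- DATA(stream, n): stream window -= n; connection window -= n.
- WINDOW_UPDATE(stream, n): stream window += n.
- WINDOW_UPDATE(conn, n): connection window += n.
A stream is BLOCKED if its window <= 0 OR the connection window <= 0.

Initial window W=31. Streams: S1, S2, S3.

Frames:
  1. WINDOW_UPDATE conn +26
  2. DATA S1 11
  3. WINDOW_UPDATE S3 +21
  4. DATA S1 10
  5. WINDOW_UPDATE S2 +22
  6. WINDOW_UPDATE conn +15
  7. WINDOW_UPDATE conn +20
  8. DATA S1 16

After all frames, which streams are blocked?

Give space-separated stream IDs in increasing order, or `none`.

Answer: S1

Derivation:
Op 1: conn=57 S1=31 S2=31 S3=31 blocked=[]
Op 2: conn=46 S1=20 S2=31 S3=31 blocked=[]
Op 3: conn=46 S1=20 S2=31 S3=52 blocked=[]
Op 4: conn=36 S1=10 S2=31 S3=52 blocked=[]
Op 5: conn=36 S1=10 S2=53 S3=52 blocked=[]
Op 6: conn=51 S1=10 S2=53 S3=52 blocked=[]
Op 7: conn=71 S1=10 S2=53 S3=52 blocked=[]
Op 8: conn=55 S1=-6 S2=53 S3=52 blocked=[1]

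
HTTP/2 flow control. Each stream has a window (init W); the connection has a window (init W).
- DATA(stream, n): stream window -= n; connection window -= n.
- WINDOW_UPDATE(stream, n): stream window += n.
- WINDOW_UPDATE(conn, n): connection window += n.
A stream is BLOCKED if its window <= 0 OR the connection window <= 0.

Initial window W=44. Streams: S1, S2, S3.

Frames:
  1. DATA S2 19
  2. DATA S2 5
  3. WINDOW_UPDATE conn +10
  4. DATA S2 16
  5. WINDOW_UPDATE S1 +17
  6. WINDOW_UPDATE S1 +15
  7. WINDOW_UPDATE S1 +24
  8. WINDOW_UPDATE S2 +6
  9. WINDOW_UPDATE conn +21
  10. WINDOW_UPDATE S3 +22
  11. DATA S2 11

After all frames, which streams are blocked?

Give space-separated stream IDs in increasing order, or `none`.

Answer: S2

Derivation:
Op 1: conn=25 S1=44 S2=25 S3=44 blocked=[]
Op 2: conn=20 S1=44 S2=20 S3=44 blocked=[]
Op 3: conn=30 S1=44 S2=20 S3=44 blocked=[]
Op 4: conn=14 S1=44 S2=4 S3=44 blocked=[]
Op 5: conn=14 S1=61 S2=4 S3=44 blocked=[]
Op 6: conn=14 S1=76 S2=4 S3=44 blocked=[]
Op 7: conn=14 S1=100 S2=4 S3=44 blocked=[]
Op 8: conn=14 S1=100 S2=10 S3=44 blocked=[]
Op 9: conn=35 S1=100 S2=10 S3=44 blocked=[]
Op 10: conn=35 S1=100 S2=10 S3=66 blocked=[]
Op 11: conn=24 S1=100 S2=-1 S3=66 blocked=[2]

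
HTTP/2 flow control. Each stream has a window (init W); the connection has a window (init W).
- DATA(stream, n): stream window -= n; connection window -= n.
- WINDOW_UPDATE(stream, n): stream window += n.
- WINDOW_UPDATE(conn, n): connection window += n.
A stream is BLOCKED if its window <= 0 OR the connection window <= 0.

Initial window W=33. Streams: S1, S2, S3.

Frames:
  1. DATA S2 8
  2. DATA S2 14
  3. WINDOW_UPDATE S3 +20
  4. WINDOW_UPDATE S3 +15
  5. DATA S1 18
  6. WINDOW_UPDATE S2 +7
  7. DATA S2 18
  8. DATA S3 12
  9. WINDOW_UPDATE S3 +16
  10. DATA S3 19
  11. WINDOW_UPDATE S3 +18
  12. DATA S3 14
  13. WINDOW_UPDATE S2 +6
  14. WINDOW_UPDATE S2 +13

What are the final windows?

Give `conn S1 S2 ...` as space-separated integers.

Op 1: conn=25 S1=33 S2=25 S3=33 blocked=[]
Op 2: conn=11 S1=33 S2=11 S3=33 blocked=[]
Op 3: conn=11 S1=33 S2=11 S3=53 blocked=[]
Op 4: conn=11 S1=33 S2=11 S3=68 blocked=[]
Op 5: conn=-7 S1=15 S2=11 S3=68 blocked=[1, 2, 3]
Op 6: conn=-7 S1=15 S2=18 S3=68 blocked=[1, 2, 3]
Op 7: conn=-25 S1=15 S2=0 S3=68 blocked=[1, 2, 3]
Op 8: conn=-37 S1=15 S2=0 S3=56 blocked=[1, 2, 3]
Op 9: conn=-37 S1=15 S2=0 S3=72 blocked=[1, 2, 3]
Op 10: conn=-56 S1=15 S2=0 S3=53 blocked=[1, 2, 3]
Op 11: conn=-56 S1=15 S2=0 S3=71 blocked=[1, 2, 3]
Op 12: conn=-70 S1=15 S2=0 S3=57 blocked=[1, 2, 3]
Op 13: conn=-70 S1=15 S2=6 S3=57 blocked=[1, 2, 3]
Op 14: conn=-70 S1=15 S2=19 S3=57 blocked=[1, 2, 3]

Answer: -70 15 19 57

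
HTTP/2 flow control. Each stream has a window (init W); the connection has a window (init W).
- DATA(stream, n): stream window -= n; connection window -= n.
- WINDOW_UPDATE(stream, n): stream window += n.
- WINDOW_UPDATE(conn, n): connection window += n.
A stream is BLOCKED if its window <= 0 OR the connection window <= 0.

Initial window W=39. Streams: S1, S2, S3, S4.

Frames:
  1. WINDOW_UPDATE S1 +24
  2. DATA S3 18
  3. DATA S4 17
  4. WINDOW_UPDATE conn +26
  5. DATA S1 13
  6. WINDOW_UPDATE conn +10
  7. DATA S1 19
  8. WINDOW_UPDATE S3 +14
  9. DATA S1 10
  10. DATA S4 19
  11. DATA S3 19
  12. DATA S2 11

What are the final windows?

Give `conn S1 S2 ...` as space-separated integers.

Op 1: conn=39 S1=63 S2=39 S3=39 S4=39 blocked=[]
Op 2: conn=21 S1=63 S2=39 S3=21 S4=39 blocked=[]
Op 3: conn=4 S1=63 S2=39 S3=21 S4=22 blocked=[]
Op 4: conn=30 S1=63 S2=39 S3=21 S4=22 blocked=[]
Op 5: conn=17 S1=50 S2=39 S3=21 S4=22 blocked=[]
Op 6: conn=27 S1=50 S2=39 S3=21 S4=22 blocked=[]
Op 7: conn=8 S1=31 S2=39 S3=21 S4=22 blocked=[]
Op 8: conn=8 S1=31 S2=39 S3=35 S4=22 blocked=[]
Op 9: conn=-2 S1=21 S2=39 S3=35 S4=22 blocked=[1, 2, 3, 4]
Op 10: conn=-21 S1=21 S2=39 S3=35 S4=3 blocked=[1, 2, 3, 4]
Op 11: conn=-40 S1=21 S2=39 S3=16 S4=3 blocked=[1, 2, 3, 4]
Op 12: conn=-51 S1=21 S2=28 S3=16 S4=3 blocked=[1, 2, 3, 4]

Answer: -51 21 28 16 3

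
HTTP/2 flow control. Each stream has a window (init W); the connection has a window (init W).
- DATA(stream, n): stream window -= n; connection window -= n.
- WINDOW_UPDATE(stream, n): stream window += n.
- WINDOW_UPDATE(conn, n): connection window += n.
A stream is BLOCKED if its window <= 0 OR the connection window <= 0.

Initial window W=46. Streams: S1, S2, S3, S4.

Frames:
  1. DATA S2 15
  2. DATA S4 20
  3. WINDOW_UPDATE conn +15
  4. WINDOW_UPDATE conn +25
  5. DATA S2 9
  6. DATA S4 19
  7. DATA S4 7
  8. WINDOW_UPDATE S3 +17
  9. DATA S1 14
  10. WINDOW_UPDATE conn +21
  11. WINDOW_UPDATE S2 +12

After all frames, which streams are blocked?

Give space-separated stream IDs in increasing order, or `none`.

Op 1: conn=31 S1=46 S2=31 S3=46 S4=46 blocked=[]
Op 2: conn=11 S1=46 S2=31 S3=46 S4=26 blocked=[]
Op 3: conn=26 S1=46 S2=31 S3=46 S4=26 blocked=[]
Op 4: conn=51 S1=46 S2=31 S3=46 S4=26 blocked=[]
Op 5: conn=42 S1=46 S2=22 S3=46 S4=26 blocked=[]
Op 6: conn=23 S1=46 S2=22 S3=46 S4=7 blocked=[]
Op 7: conn=16 S1=46 S2=22 S3=46 S4=0 blocked=[4]
Op 8: conn=16 S1=46 S2=22 S3=63 S4=0 blocked=[4]
Op 9: conn=2 S1=32 S2=22 S3=63 S4=0 blocked=[4]
Op 10: conn=23 S1=32 S2=22 S3=63 S4=0 blocked=[4]
Op 11: conn=23 S1=32 S2=34 S3=63 S4=0 blocked=[4]

Answer: S4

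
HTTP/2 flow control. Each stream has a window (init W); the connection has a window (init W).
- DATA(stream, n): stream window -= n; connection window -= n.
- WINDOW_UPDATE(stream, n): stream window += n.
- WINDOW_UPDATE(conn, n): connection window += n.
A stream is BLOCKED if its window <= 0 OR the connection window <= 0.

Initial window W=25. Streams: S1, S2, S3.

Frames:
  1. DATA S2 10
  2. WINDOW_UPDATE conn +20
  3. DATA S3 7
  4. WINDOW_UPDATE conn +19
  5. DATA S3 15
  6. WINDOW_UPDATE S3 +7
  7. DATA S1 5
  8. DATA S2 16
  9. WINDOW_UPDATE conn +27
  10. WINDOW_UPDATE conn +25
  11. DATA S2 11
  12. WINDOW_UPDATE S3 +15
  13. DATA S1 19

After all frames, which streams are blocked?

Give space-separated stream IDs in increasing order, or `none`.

Op 1: conn=15 S1=25 S2=15 S3=25 blocked=[]
Op 2: conn=35 S1=25 S2=15 S3=25 blocked=[]
Op 3: conn=28 S1=25 S2=15 S3=18 blocked=[]
Op 4: conn=47 S1=25 S2=15 S3=18 blocked=[]
Op 5: conn=32 S1=25 S2=15 S3=3 blocked=[]
Op 6: conn=32 S1=25 S2=15 S3=10 blocked=[]
Op 7: conn=27 S1=20 S2=15 S3=10 blocked=[]
Op 8: conn=11 S1=20 S2=-1 S3=10 blocked=[2]
Op 9: conn=38 S1=20 S2=-1 S3=10 blocked=[2]
Op 10: conn=63 S1=20 S2=-1 S3=10 blocked=[2]
Op 11: conn=52 S1=20 S2=-12 S3=10 blocked=[2]
Op 12: conn=52 S1=20 S2=-12 S3=25 blocked=[2]
Op 13: conn=33 S1=1 S2=-12 S3=25 blocked=[2]

Answer: S2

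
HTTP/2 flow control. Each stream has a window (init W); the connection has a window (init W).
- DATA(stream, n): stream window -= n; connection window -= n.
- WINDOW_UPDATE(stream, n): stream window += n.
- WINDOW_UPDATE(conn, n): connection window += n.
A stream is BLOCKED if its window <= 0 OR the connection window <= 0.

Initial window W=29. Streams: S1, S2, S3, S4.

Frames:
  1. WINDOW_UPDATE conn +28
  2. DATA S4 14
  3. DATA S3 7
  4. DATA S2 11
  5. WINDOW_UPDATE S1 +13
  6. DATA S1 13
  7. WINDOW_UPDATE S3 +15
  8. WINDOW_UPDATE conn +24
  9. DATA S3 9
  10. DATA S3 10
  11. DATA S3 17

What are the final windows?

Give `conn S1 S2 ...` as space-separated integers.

Answer: 0 29 18 1 15

Derivation:
Op 1: conn=57 S1=29 S2=29 S3=29 S4=29 blocked=[]
Op 2: conn=43 S1=29 S2=29 S3=29 S4=15 blocked=[]
Op 3: conn=36 S1=29 S2=29 S3=22 S4=15 blocked=[]
Op 4: conn=25 S1=29 S2=18 S3=22 S4=15 blocked=[]
Op 5: conn=25 S1=42 S2=18 S3=22 S4=15 blocked=[]
Op 6: conn=12 S1=29 S2=18 S3=22 S4=15 blocked=[]
Op 7: conn=12 S1=29 S2=18 S3=37 S4=15 blocked=[]
Op 8: conn=36 S1=29 S2=18 S3=37 S4=15 blocked=[]
Op 9: conn=27 S1=29 S2=18 S3=28 S4=15 blocked=[]
Op 10: conn=17 S1=29 S2=18 S3=18 S4=15 blocked=[]
Op 11: conn=0 S1=29 S2=18 S3=1 S4=15 blocked=[1, 2, 3, 4]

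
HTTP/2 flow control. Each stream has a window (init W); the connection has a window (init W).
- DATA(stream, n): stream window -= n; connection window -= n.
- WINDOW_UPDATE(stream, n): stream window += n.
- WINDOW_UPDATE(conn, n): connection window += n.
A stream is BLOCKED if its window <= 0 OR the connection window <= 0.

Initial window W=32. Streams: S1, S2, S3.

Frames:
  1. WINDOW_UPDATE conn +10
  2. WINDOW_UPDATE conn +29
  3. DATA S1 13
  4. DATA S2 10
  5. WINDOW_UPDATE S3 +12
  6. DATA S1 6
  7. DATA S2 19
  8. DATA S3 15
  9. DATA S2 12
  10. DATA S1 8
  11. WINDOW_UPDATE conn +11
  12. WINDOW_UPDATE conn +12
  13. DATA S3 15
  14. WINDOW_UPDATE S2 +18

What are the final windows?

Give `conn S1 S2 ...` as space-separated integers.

Op 1: conn=42 S1=32 S2=32 S3=32 blocked=[]
Op 2: conn=71 S1=32 S2=32 S3=32 blocked=[]
Op 3: conn=58 S1=19 S2=32 S3=32 blocked=[]
Op 4: conn=48 S1=19 S2=22 S3=32 blocked=[]
Op 5: conn=48 S1=19 S2=22 S3=44 blocked=[]
Op 6: conn=42 S1=13 S2=22 S3=44 blocked=[]
Op 7: conn=23 S1=13 S2=3 S3=44 blocked=[]
Op 8: conn=8 S1=13 S2=3 S3=29 blocked=[]
Op 9: conn=-4 S1=13 S2=-9 S3=29 blocked=[1, 2, 3]
Op 10: conn=-12 S1=5 S2=-9 S3=29 blocked=[1, 2, 3]
Op 11: conn=-1 S1=5 S2=-9 S3=29 blocked=[1, 2, 3]
Op 12: conn=11 S1=5 S2=-9 S3=29 blocked=[2]
Op 13: conn=-4 S1=5 S2=-9 S3=14 blocked=[1, 2, 3]
Op 14: conn=-4 S1=5 S2=9 S3=14 blocked=[1, 2, 3]

Answer: -4 5 9 14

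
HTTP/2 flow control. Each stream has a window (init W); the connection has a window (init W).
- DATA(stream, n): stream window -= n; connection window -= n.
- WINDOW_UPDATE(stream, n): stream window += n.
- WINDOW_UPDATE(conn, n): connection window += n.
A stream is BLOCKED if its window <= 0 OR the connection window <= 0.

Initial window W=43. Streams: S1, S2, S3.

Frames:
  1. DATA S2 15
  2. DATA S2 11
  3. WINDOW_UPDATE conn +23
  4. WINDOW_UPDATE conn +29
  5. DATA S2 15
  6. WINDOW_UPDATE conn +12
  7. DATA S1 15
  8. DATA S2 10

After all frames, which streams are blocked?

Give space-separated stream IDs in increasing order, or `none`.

Answer: S2

Derivation:
Op 1: conn=28 S1=43 S2=28 S3=43 blocked=[]
Op 2: conn=17 S1=43 S2=17 S3=43 blocked=[]
Op 3: conn=40 S1=43 S2=17 S3=43 blocked=[]
Op 4: conn=69 S1=43 S2=17 S3=43 blocked=[]
Op 5: conn=54 S1=43 S2=2 S3=43 blocked=[]
Op 6: conn=66 S1=43 S2=2 S3=43 blocked=[]
Op 7: conn=51 S1=28 S2=2 S3=43 blocked=[]
Op 8: conn=41 S1=28 S2=-8 S3=43 blocked=[2]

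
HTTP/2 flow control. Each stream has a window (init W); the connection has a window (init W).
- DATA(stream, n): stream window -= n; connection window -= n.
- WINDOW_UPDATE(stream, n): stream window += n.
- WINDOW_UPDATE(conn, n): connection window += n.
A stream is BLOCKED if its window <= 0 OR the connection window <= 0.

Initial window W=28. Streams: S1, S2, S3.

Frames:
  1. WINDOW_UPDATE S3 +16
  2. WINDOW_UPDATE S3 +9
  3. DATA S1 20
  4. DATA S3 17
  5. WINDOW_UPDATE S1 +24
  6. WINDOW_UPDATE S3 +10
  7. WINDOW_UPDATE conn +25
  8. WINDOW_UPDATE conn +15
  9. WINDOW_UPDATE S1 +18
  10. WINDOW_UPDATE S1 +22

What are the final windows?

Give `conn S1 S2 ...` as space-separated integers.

Answer: 31 72 28 46

Derivation:
Op 1: conn=28 S1=28 S2=28 S3=44 blocked=[]
Op 2: conn=28 S1=28 S2=28 S3=53 blocked=[]
Op 3: conn=8 S1=8 S2=28 S3=53 blocked=[]
Op 4: conn=-9 S1=8 S2=28 S3=36 blocked=[1, 2, 3]
Op 5: conn=-9 S1=32 S2=28 S3=36 blocked=[1, 2, 3]
Op 6: conn=-9 S1=32 S2=28 S3=46 blocked=[1, 2, 3]
Op 7: conn=16 S1=32 S2=28 S3=46 blocked=[]
Op 8: conn=31 S1=32 S2=28 S3=46 blocked=[]
Op 9: conn=31 S1=50 S2=28 S3=46 blocked=[]
Op 10: conn=31 S1=72 S2=28 S3=46 blocked=[]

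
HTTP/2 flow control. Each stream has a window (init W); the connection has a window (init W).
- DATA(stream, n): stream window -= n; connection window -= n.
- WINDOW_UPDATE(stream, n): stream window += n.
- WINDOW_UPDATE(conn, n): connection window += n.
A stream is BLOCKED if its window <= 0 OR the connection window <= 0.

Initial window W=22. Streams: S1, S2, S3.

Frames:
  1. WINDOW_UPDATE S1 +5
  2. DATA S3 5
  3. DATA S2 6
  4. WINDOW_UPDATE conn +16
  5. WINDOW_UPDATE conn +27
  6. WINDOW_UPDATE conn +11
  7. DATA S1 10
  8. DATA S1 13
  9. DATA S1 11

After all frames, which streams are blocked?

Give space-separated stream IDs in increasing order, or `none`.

Op 1: conn=22 S1=27 S2=22 S3=22 blocked=[]
Op 2: conn=17 S1=27 S2=22 S3=17 blocked=[]
Op 3: conn=11 S1=27 S2=16 S3=17 blocked=[]
Op 4: conn=27 S1=27 S2=16 S3=17 blocked=[]
Op 5: conn=54 S1=27 S2=16 S3=17 blocked=[]
Op 6: conn=65 S1=27 S2=16 S3=17 blocked=[]
Op 7: conn=55 S1=17 S2=16 S3=17 blocked=[]
Op 8: conn=42 S1=4 S2=16 S3=17 blocked=[]
Op 9: conn=31 S1=-7 S2=16 S3=17 blocked=[1]

Answer: S1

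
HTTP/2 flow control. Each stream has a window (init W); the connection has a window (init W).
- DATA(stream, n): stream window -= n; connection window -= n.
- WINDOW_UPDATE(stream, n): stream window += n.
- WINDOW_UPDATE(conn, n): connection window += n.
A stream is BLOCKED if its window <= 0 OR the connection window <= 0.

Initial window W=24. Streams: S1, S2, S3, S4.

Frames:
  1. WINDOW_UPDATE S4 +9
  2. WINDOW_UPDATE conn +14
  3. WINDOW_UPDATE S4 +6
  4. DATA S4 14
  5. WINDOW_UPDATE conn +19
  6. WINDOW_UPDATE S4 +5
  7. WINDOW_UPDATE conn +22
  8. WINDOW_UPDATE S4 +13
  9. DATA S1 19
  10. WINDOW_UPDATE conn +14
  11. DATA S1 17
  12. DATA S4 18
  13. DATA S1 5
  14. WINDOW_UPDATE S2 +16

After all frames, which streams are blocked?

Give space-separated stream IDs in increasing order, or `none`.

Op 1: conn=24 S1=24 S2=24 S3=24 S4=33 blocked=[]
Op 2: conn=38 S1=24 S2=24 S3=24 S4=33 blocked=[]
Op 3: conn=38 S1=24 S2=24 S3=24 S4=39 blocked=[]
Op 4: conn=24 S1=24 S2=24 S3=24 S4=25 blocked=[]
Op 5: conn=43 S1=24 S2=24 S3=24 S4=25 blocked=[]
Op 6: conn=43 S1=24 S2=24 S3=24 S4=30 blocked=[]
Op 7: conn=65 S1=24 S2=24 S3=24 S4=30 blocked=[]
Op 8: conn=65 S1=24 S2=24 S3=24 S4=43 blocked=[]
Op 9: conn=46 S1=5 S2=24 S3=24 S4=43 blocked=[]
Op 10: conn=60 S1=5 S2=24 S3=24 S4=43 blocked=[]
Op 11: conn=43 S1=-12 S2=24 S3=24 S4=43 blocked=[1]
Op 12: conn=25 S1=-12 S2=24 S3=24 S4=25 blocked=[1]
Op 13: conn=20 S1=-17 S2=24 S3=24 S4=25 blocked=[1]
Op 14: conn=20 S1=-17 S2=40 S3=24 S4=25 blocked=[1]

Answer: S1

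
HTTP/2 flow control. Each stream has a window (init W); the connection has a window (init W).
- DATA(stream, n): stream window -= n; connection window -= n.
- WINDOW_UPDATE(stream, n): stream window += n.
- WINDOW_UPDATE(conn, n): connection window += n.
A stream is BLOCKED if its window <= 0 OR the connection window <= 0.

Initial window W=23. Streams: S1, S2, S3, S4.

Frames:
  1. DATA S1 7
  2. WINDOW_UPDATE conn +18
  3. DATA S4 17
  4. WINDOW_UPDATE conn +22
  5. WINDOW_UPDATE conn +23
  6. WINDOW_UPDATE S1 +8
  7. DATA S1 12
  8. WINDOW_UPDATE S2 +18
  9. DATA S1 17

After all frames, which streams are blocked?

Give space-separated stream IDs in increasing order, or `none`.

Op 1: conn=16 S1=16 S2=23 S3=23 S4=23 blocked=[]
Op 2: conn=34 S1=16 S2=23 S3=23 S4=23 blocked=[]
Op 3: conn=17 S1=16 S2=23 S3=23 S4=6 blocked=[]
Op 4: conn=39 S1=16 S2=23 S3=23 S4=6 blocked=[]
Op 5: conn=62 S1=16 S2=23 S3=23 S4=6 blocked=[]
Op 6: conn=62 S1=24 S2=23 S3=23 S4=6 blocked=[]
Op 7: conn=50 S1=12 S2=23 S3=23 S4=6 blocked=[]
Op 8: conn=50 S1=12 S2=41 S3=23 S4=6 blocked=[]
Op 9: conn=33 S1=-5 S2=41 S3=23 S4=6 blocked=[1]

Answer: S1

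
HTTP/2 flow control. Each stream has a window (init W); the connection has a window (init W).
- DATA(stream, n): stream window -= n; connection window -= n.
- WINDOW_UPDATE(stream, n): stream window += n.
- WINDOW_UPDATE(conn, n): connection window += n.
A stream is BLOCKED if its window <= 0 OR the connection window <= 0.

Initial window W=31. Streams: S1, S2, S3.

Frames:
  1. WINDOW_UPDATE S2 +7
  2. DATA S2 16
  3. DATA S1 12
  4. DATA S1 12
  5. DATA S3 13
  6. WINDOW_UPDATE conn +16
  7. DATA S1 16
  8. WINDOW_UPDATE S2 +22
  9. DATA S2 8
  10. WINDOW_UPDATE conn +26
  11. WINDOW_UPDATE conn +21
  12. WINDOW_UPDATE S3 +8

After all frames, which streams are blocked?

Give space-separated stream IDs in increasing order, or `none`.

Op 1: conn=31 S1=31 S2=38 S3=31 blocked=[]
Op 2: conn=15 S1=31 S2=22 S3=31 blocked=[]
Op 3: conn=3 S1=19 S2=22 S3=31 blocked=[]
Op 4: conn=-9 S1=7 S2=22 S3=31 blocked=[1, 2, 3]
Op 5: conn=-22 S1=7 S2=22 S3=18 blocked=[1, 2, 3]
Op 6: conn=-6 S1=7 S2=22 S3=18 blocked=[1, 2, 3]
Op 7: conn=-22 S1=-9 S2=22 S3=18 blocked=[1, 2, 3]
Op 8: conn=-22 S1=-9 S2=44 S3=18 blocked=[1, 2, 3]
Op 9: conn=-30 S1=-9 S2=36 S3=18 blocked=[1, 2, 3]
Op 10: conn=-4 S1=-9 S2=36 S3=18 blocked=[1, 2, 3]
Op 11: conn=17 S1=-9 S2=36 S3=18 blocked=[1]
Op 12: conn=17 S1=-9 S2=36 S3=26 blocked=[1]

Answer: S1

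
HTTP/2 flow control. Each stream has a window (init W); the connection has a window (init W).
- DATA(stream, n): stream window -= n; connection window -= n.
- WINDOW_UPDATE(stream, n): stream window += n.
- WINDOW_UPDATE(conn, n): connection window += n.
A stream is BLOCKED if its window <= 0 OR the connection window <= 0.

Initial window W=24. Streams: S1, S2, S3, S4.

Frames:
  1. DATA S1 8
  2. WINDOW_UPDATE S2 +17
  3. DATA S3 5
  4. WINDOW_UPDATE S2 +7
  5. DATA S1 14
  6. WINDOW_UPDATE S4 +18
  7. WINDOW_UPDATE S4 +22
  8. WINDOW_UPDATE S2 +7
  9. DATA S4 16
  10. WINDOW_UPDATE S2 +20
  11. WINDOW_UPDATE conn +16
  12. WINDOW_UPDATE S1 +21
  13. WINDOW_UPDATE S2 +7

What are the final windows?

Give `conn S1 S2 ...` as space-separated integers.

Answer: -3 23 82 19 48

Derivation:
Op 1: conn=16 S1=16 S2=24 S3=24 S4=24 blocked=[]
Op 2: conn=16 S1=16 S2=41 S3=24 S4=24 blocked=[]
Op 3: conn=11 S1=16 S2=41 S3=19 S4=24 blocked=[]
Op 4: conn=11 S1=16 S2=48 S3=19 S4=24 blocked=[]
Op 5: conn=-3 S1=2 S2=48 S3=19 S4=24 blocked=[1, 2, 3, 4]
Op 6: conn=-3 S1=2 S2=48 S3=19 S4=42 blocked=[1, 2, 3, 4]
Op 7: conn=-3 S1=2 S2=48 S3=19 S4=64 blocked=[1, 2, 3, 4]
Op 8: conn=-3 S1=2 S2=55 S3=19 S4=64 blocked=[1, 2, 3, 4]
Op 9: conn=-19 S1=2 S2=55 S3=19 S4=48 blocked=[1, 2, 3, 4]
Op 10: conn=-19 S1=2 S2=75 S3=19 S4=48 blocked=[1, 2, 3, 4]
Op 11: conn=-3 S1=2 S2=75 S3=19 S4=48 blocked=[1, 2, 3, 4]
Op 12: conn=-3 S1=23 S2=75 S3=19 S4=48 blocked=[1, 2, 3, 4]
Op 13: conn=-3 S1=23 S2=82 S3=19 S4=48 blocked=[1, 2, 3, 4]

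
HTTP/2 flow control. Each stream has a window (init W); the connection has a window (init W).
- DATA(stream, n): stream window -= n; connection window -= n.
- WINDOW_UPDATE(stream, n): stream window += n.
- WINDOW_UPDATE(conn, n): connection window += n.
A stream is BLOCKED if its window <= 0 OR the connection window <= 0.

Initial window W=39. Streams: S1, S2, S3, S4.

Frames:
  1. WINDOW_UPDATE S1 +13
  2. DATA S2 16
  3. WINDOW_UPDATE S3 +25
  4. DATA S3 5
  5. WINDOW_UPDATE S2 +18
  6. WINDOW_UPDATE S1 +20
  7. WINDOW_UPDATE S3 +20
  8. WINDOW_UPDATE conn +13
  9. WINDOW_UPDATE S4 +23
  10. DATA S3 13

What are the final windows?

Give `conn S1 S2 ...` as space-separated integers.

Op 1: conn=39 S1=52 S2=39 S3=39 S4=39 blocked=[]
Op 2: conn=23 S1=52 S2=23 S3=39 S4=39 blocked=[]
Op 3: conn=23 S1=52 S2=23 S3=64 S4=39 blocked=[]
Op 4: conn=18 S1=52 S2=23 S3=59 S4=39 blocked=[]
Op 5: conn=18 S1=52 S2=41 S3=59 S4=39 blocked=[]
Op 6: conn=18 S1=72 S2=41 S3=59 S4=39 blocked=[]
Op 7: conn=18 S1=72 S2=41 S3=79 S4=39 blocked=[]
Op 8: conn=31 S1=72 S2=41 S3=79 S4=39 blocked=[]
Op 9: conn=31 S1=72 S2=41 S3=79 S4=62 blocked=[]
Op 10: conn=18 S1=72 S2=41 S3=66 S4=62 blocked=[]

Answer: 18 72 41 66 62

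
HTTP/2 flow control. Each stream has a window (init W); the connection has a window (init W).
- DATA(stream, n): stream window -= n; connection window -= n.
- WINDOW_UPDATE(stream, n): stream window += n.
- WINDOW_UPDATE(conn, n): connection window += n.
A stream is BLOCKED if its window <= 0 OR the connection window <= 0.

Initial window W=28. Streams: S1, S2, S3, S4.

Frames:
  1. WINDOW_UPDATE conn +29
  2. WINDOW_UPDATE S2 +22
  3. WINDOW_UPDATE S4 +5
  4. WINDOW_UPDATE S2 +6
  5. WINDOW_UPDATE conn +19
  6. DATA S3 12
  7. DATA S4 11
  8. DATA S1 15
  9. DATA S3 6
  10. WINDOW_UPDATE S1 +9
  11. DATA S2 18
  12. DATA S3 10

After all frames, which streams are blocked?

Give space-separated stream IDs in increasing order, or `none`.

Answer: S3

Derivation:
Op 1: conn=57 S1=28 S2=28 S3=28 S4=28 blocked=[]
Op 2: conn=57 S1=28 S2=50 S3=28 S4=28 blocked=[]
Op 3: conn=57 S1=28 S2=50 S3=28 S4=33 blocked=[]
Op 4: conn=57 S1=28 S2=56 S3=28 S4=33 blocked=[]
Op 5: conn=76 S1=28 S2=56 S3=28 S4=33 blocked=[]
Op 6: conn=64 S1=28 S2=56 S3=16 S4=33 blocked=[]
Op 7: conn=53 S1=28 S2=56 S3=16 S4=22 blocked=[]
Op 8: conn=38 S1=13 S2=56 S3=16 S4=22 blocked=[]
Op 9: conn=32 S1=13 S2=56 S3=10 S4=22 blocked=[]
Op 10: conn=32 S1=22 S2=56 S3=10 S4=22 blocked=[]
Op 11: conn=14 S1=22 S2=38 S3=10 S4=22 blocked=[]
Op 12: conn=4 S1=22 S2=38 S3=0 S4=22 blocked=[3]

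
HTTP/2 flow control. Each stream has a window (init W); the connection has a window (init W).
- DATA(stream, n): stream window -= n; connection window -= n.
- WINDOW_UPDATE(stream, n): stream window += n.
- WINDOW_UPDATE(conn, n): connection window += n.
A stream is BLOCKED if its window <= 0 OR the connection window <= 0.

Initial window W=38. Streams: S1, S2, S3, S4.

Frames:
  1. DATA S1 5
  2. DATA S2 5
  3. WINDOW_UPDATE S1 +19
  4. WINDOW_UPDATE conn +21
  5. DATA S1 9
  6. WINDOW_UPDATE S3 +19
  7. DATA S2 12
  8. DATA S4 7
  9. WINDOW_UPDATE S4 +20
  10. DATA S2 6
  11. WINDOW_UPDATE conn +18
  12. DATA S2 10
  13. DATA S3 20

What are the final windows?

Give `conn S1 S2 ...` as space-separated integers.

Op 1: conn=33 S1=33 S2=38 S3=38 S4=38 blocked=[]
Op 2: conn=28 S1=33 S2=33 S3=38 S4=38 blocked=[]
Op 3: conn=28 S1=52 S2=33 S3=38 S4=38 blocked=[]
Op 4: conn=49 S1=52 S2=33 S3=38 S4=38 blocked=[]
Op 5: conn=40 S1=43 S2=33 S3=38 S4=38 blocked=[]
Op 6: conn=40 S1=43 S2=33 S3=57 S4=38 blocked=[]
Op 7: conn=28 S1=43 S2=21 S3=57 S4=38 blocked=[]
Op 8: conn=21 S1=43 S2=21 S3=57 S4=31 blocked=[]
Op 9: conn=21 S1=43 S2=21 S3=57 S4=51 blocked=[]
Op 10: conn=15 S1=43 S2=15 S3=57 S4=51 blocked=[]
Op 11: conn=33 S1=43 S2=15 S3=57 S4=51 blocked=[]
Op 12: conn=23 S1=43 S2=5 S3=57 S4=51 blocked=[]
Op 13: conn=3 S1=43 S2=5 S3=37 S4=51 blocked=[]

Answer: 3 43 5 37 51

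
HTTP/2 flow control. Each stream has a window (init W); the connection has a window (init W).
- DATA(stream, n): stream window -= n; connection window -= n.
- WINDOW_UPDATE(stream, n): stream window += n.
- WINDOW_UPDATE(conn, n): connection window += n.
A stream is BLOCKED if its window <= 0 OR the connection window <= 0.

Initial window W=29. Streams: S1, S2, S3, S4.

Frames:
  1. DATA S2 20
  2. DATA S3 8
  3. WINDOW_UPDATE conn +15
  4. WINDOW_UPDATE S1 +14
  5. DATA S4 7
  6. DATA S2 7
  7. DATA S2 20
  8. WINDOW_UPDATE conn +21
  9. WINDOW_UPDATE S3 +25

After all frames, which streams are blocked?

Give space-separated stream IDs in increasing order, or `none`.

Op 1: conn=9 S1=29 S2=9 S3=29 S4=29 blocked=[]
Op 2: conn=1 S1=29 S2=9 S3=21 S4=29 blocked=[]
Op 3: conn=16 S1=29 S2=9 S3=21 S4=29 blocked=[]
Op 4: conn=16 S1=43 S2=9 S3=21 S4=29 blocked=[]
Op 5: conn=9 S1=43 S2=9 S3=21 S4=22 blocked=[]
Op 6: conn=2 S1=43 S2=2 S3=21 S4=22 blocked=[]
Op 7: conn=-18 S1=43 S2=-18 S3=21 S4=22 blocked=[1, 2, 3, 4]
Op 8: conn=3 S1=43 S2=-18 S3=21 S4=22 blocked=[2]
Op 9: conn=3 S1=43 S2=-18 S3=46 S4=22 blocked=[2]

Answer: S2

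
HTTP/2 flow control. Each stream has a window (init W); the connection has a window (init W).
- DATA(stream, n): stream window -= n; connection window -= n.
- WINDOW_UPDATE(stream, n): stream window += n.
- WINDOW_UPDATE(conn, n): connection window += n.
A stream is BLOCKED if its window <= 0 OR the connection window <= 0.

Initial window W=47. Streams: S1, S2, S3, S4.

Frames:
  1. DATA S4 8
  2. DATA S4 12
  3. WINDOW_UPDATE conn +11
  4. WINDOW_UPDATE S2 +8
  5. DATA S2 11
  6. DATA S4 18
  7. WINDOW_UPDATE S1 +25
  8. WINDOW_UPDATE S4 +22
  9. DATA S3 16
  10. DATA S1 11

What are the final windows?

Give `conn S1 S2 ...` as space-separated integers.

Answer: -18 61 44 31 31

Derivation:
Op 1: conn=39 S1=47 S2=47 S3=47 S4=39 blocked=[]
Op 2: conn=27 S1=47 S2=47 S3=47 S4=27 blocked=[]
Op 3: conn=38 S1=47 S2=47 S3=47 S4=27 blocked=[]
Op 4: conn=38 S1=47 S2=55 S3=47 S4=27 blocked=[]
Op 5: conn=27 S1=47 S2=44 S3=47 S4=27 blocked=[]
Op 6: conn=9 S1=47 S2=44 S3=47 S4=9 blocked=[]
Op 7: conn=9 S1=72 S2=44 S3=47 S4=9 blocked=[]
Op 8: conn=9 S1=72 S2=44 S3=47 S4=31 blocked=[]
Op 9: conn=-7 S1=72 S2=44 S3=31 S4=31 blocked=[1, 2, 3, 4]
Op 10: conn=-18 S1=61 S2=44 S3=31 S4=31 blocked=[1, 2, 3, 4]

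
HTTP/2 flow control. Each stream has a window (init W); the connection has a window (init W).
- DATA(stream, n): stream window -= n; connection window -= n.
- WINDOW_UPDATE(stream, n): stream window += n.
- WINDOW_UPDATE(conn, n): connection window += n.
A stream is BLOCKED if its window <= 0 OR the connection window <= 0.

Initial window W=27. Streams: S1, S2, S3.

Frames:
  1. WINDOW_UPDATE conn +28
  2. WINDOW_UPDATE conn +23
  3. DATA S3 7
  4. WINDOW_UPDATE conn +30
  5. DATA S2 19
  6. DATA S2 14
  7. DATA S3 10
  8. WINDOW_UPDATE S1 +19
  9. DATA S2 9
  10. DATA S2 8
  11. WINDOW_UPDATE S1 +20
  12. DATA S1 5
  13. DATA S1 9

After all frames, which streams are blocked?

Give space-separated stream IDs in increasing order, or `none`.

Answer: S2

Derivation:
Op 1: conn=55 S1=27 S2=27 S3=27 blocked=[]
Op 2: conn=78 S1=27 S2=27 S3=27 blocked=[]
Op 3: conn=71 S1=27 S2=27 S3=20 blocked=[]
Op 4: conn=101 S1=27 S2=27 S3=20 blocked=[]
Op 5: conn=82 S1=27 S2=8 S3=20 blocked=[]
Op 6: conn=68 S1=27 S2=-6 S3=20 blocked=[2]
Op 7: conn=58 S1=27 S2=-6 S3=10 blocked=[2]
Op 8: conn=58 S1=46 S2=-6 S3=10 blocked=[2]
Op 9: conn=49 S1=46 S2=-15 S3=10 blocked=[2]
Op 10: conn=41 S1=46 S2=-23 S3=10 blocked=[2]
Op 11: conn=41 S1=66 S2=-23 S3=10 blocked=[2]
Op 12: conn=36 S1=61 S2=-23 S3=10 blocked=[2]
Op 13: conn=27 S1=52 S2=-23 S3=10 blocked=[2]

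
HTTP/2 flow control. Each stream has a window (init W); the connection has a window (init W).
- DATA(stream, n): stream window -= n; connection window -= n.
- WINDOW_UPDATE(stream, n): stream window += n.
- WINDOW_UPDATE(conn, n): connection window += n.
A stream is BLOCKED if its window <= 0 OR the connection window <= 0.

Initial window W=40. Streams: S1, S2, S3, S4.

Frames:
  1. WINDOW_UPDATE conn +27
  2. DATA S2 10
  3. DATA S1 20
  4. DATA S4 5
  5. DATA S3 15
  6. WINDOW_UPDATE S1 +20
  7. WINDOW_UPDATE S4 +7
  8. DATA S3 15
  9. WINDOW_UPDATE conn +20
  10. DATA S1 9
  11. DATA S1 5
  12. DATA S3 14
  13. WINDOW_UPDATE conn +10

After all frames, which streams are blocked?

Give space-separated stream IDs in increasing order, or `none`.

Op 1: conn=67 S1=40 S2=40 S3=40 S4=40 blocked=[]
Op 2: conn=57 S1=40 S2=30 S3=40 S4=40 blocked=[]
Op 3: conn=37 S1=20 S2=30 S3=40 S4=40 blocked=[]
Op 4: conn=32 S1=20 S2=30 S3=40 S4=35 blocked=[]
Op 5: conn=17 S1=20 S2=30 S3=25 S4=35 blocked=[]
Op 6: conn=17 S1=40 S2=30 S3=25 S4=35 blocked=[]
Op 7: conn=17 S1=40 S2=30 S3=25 S4=42 blocked=[]
Op 8: conn=2 S1=40 S2=30 S3=10 S4=42 blocked=[]
Op 9: conn=22 S1=40 S2=30 S3=10 S4=42 blocked=[]
Op 10: conn=13 S1=31 S2=30 S3=10 S4=42 blocked=[]
Op 11: conn=8 S1=26 S2=30 S3=10 S4=42 blocked=[]
Op 12: conn=-6 S1=26 S2=30 S3=-4 S4=42 blocked=[1, 2, 3, 4]
Op 13: conn=4 S1=26 S2=30 S3=-4 S4=42 blocked=[3]

Answer: S3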